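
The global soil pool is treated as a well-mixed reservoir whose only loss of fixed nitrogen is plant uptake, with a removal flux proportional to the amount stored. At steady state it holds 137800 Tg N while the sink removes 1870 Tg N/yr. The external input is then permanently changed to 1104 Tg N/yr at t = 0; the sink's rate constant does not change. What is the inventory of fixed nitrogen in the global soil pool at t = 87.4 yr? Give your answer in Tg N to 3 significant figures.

98600 Tg N

The sink rate constant is k = F₀/M₀ = 1870/137800 = 0.01357 yr⁻¹.
Solving dM/dt = F₁ − kM with M(0) = M₀ gives M(t) = F₁/k + (M₀ − F₁/k)·e^(−kt).
F₁/k = 1104/0.01357 = 81354 Tg N; kt = 0.01357 × 87.4 = 1.186, e^(−kt) = 0.3054.
M(87.4) = 81354 + (137800 − 81354) × 0.3054 = 81354 + 17240 = 98594 Tg N.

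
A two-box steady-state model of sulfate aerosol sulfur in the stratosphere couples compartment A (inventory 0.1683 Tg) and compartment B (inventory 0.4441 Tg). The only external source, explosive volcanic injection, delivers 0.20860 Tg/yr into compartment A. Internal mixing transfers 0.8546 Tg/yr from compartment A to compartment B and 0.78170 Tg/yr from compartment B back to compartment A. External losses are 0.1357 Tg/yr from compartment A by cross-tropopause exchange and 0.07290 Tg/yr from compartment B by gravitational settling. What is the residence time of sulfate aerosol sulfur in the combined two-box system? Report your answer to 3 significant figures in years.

Treat the two boxes together as one reservoir: the mixing fluxes between them are internal recycling, so τ = ΣM / Σ(external losses).
M_total = 0.1683 + 0.4441 = 0.61240 Tg.
ΣF_external_out = 0.1357 + 0.07290 = 0.20860 Tg/yr.
τ = M_total / ΣF_ext = 0.61240 / 0.20860 = 2.936 yr.

2.94 yr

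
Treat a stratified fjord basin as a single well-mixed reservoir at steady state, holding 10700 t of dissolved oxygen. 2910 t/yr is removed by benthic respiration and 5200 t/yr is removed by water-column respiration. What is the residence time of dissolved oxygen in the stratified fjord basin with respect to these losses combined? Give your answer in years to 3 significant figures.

Total removal = 2910 + 5200 = 8110.0 t/yr.
τ = M / ΣF_out = 10700 / 8110.0 = 1.319 yr.

1.32 yr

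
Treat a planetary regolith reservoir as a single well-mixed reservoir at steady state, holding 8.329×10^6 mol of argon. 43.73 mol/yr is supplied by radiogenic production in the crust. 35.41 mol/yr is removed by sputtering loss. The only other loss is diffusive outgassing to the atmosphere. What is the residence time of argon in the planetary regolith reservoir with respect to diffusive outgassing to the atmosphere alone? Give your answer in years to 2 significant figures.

At steady state ΣF_in = ΣF_out.
ΣF_in = 43.730 mol/yr.
Diffusive outgassing to the atmosphere flux = ΣF_in − (35.41) = 43.730 − 35.41 = 8.320 mol/yr.
τ = M / F = 8.329×10^6 / 8.320 = 1.001×10^6 yr.

1.0×10^6 yr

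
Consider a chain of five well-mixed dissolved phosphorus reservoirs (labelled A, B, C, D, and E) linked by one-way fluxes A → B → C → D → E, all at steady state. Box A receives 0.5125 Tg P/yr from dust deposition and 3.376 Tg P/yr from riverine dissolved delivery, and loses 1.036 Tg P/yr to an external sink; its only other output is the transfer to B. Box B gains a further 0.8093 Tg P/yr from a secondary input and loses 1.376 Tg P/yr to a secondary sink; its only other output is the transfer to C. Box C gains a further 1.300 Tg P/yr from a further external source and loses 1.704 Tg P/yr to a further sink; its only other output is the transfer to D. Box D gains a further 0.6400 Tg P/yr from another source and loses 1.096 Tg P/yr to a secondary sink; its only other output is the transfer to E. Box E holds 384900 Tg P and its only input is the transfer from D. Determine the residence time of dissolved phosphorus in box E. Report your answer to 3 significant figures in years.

270000 yr

Box A: F(A→B) = (0.5125 + 3.376) − 1.036 = 2.8525 Tg P/yr.
Box B: F(B→C) = (2.8525 + 0.8093) − 1.376 = 2.2858 Tg P/yr.
Box C: F(C→D) = (2.2858 + 1.300) − 1.704 = 1.8818 Tg P/yr.
Box D: F(D→E) = (1.8818 + 0.6400) − 1.096 = 1.4258 Tg P/yr.
Box E throughput = its input = 1.4258 Tg P/yr; τ = 384900 / 1.4258 = 270000 yr.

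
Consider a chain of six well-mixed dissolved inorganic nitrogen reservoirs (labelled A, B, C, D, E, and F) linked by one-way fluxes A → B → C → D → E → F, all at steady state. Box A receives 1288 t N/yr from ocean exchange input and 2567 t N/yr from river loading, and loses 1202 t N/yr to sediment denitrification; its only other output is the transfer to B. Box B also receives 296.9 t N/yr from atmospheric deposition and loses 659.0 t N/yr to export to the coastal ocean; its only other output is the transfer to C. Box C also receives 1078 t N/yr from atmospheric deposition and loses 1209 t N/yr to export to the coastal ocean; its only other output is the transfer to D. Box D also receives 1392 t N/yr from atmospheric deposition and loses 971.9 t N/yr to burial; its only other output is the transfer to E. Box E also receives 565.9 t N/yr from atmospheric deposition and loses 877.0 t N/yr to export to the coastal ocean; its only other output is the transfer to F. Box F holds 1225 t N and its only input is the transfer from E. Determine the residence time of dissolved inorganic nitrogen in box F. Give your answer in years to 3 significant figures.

0.540 yr

Box A: F(A→B) = (1288 + 2567) − 1202 = 2653.0 t N/yr.
Box B: F(B→C) = (2653.0 + 296.9) − 659.0 = 2290.9 t N/yr.
Box C: F(C→D) = (2290.9 + 1078) − 1209 = 2159.9 t N/yr.
Box D: F(D→E) = (2159.9 + 1392) − 971.9 = 2580.0 t N/yr.
Box E: F(E→F) = (2580.0 + 565.9) − 877.0 = 2268.9 t N/yr.
Box F throughput = its input = 2268.9 t N/yr; τ = 1225 / 2268.9 = 0.5399 yr.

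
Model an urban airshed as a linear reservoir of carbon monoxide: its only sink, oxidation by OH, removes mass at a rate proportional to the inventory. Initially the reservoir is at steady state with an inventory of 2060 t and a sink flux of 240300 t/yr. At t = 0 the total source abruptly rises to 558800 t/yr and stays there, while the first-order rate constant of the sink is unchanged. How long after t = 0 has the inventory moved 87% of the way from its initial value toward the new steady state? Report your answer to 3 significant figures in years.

0.0175 yr

τ = M₀/F₀ = 2060/240300 = 0.008573 yr.
The remaining gap fraction is e^(−t/τ); 87% covered ⇒ e^(−t/τ) = 0.130.
t = −τ ln(0.130) = 0.008573 × 2.040 = 0.01749 yr.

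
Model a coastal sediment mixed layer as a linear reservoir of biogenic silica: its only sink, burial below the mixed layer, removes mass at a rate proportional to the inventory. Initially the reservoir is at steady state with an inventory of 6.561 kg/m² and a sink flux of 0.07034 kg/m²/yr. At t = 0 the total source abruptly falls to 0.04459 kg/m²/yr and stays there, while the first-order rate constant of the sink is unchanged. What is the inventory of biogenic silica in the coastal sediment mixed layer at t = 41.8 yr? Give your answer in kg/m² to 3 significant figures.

τ = M₀/F₀ = 6.561/0.07034 = 93.28 yr; rate constant k = 1/τ.
New steady state M_∞ = F₁/k = F₁·τ = 0.04459 × 93.28 = 4.1592 kg/m².
M(t) = M_∞ + (M₀ − M_∞)·e^(−t/τ); t/τ = 41.8/93.28 = 0.4481, so e^(−t/τ) = 0.6388.
M(t) = 4.1592 + 2.402 × 0.6388 = 5.6935 kg/m².

5.69 kg/m²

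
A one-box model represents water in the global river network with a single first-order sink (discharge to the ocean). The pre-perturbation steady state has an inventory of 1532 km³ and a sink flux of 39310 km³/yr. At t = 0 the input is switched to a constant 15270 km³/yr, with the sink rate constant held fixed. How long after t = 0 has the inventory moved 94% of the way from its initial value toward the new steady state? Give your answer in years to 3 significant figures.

τ = M₀/F₀ = 1532/39310 = 0.03897 yr.
The remaining gap fraction is e^(−t/τ); 94% covered ⇒ e^(−t/τ) = 0.0600.
t = −τ ln(0.0600) = 0.03897 × 2.813 = 0.1096 yr.

0.110 yr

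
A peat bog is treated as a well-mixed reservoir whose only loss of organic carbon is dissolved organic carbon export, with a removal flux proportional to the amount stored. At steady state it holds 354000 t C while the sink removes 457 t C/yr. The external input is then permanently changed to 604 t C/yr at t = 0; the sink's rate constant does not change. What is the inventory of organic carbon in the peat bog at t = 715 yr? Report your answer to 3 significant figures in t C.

423000 t C

τ = M₀/F₀ = 354000/457 = 774.6 yr; rate constant k = 1/τ.
New steady state M_∞ = F₁/k = F₁·τ = 604 × 774.6 = 467870 t C.
M(t) = M_∞ + (M₀ − M_∞)·e^(−t/τ); t/τ = 715/774.6 = 0.9230, so e^(−t/τ) = 0.3973.
M(t) = 467870 − 113900 × 0.3973 = 422630 t C.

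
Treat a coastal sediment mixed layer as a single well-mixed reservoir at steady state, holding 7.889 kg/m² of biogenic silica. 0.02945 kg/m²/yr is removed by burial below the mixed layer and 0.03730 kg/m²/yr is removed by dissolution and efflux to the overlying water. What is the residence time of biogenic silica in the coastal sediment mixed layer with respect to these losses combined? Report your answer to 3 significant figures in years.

Total removal = 0.02945 + 0.03730 = 0.066750 kg/m²/yr.
τ = M / ΣF_out = 7.889 / 0.066750 = 118.2 yr.

118 yr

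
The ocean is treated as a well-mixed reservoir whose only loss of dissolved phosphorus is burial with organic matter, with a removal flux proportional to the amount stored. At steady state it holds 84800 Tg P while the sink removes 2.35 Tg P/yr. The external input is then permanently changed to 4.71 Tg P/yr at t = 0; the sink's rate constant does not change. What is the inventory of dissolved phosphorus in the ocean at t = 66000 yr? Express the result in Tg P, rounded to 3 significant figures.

Residence time τ = M₀/F₀ = 36090 yr. The eventual steady state is M_∞ = M₀·(F₁/F₀) = 84800 × 4.71/2.35 = 169960 Tg P.
The anomaly ΔM(t) = M(t) − M_∞ decays as ΔM₀·e^(−t/τ) with ΔM₀ = 84800 − 169960 = −85160 Tg P.
At t = 66000 yr, e^(−t/τ) = e^(−1.829) = 0.1606, so ΔM = −13670 Tg P and M = 169960 − 13670 = 156290 Tg P.

156000 Tg P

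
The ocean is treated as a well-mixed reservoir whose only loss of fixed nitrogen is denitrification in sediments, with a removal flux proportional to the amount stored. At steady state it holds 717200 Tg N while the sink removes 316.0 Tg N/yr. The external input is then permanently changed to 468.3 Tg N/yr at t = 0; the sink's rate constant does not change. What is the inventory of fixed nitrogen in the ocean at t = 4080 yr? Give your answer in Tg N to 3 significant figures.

Residence time τ = M₀/F₀ = 2270 yr. The eventual steady state is M_∞ = M₀·(F₁/F₀) = 717200 × 468.3/316.0 = 1.0629×10^6 Tg N.
The anomaly ΔM(t) = M(t) − M_∞ decays as ΔM₀·e^(−t/τ) with ΔM₀ = 717200 − 1.0629×10^6 = −345700 Tg N.
At t = 4080 yr, e^(−t/τ) = e^(−1.798) = 0.1657, so ΔM = −57270 Tg N and M = 1.0629×10^6 − 57270 = 1.0056×10^6 Tg N.

1.01×10^6 Tg N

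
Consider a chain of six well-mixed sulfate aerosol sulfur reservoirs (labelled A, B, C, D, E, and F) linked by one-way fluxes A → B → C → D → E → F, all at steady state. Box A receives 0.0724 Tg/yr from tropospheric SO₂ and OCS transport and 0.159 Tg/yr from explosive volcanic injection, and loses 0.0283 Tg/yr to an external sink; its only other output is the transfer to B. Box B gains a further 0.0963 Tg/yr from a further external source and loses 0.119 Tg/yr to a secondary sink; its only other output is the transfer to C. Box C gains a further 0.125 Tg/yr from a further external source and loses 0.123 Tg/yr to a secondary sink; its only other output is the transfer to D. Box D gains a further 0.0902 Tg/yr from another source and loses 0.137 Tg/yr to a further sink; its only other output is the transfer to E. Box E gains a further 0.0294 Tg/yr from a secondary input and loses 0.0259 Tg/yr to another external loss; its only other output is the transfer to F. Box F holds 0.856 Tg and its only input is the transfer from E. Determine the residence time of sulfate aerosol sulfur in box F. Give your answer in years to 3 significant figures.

6.15 yr

Box A: F(A→B) = (0.0724 + 0.159) − 0.0283 = 0.20310 Tg/yr.
Box B: F(B→C) = (0.20310 + 0.0963) − 0.119 = 0.18040 Tg/yr.
Box C: F(C→D) = (0.18040 + 0.125) − 0.123 = 0.18240 Tg/yr.
Box D: F(D→E) = (0.18240 + 0.0902) − 0.137 = 0.13560 Tg/yr.
Box E: F(E→F) = (0.13560 + 0.0294) − 0.0259 = 0.13910 Tg/yr.
Box F throughput = its input = 0.13910 Tg/yr; τ = 0.856 / 0.13910 = 6.154 yr.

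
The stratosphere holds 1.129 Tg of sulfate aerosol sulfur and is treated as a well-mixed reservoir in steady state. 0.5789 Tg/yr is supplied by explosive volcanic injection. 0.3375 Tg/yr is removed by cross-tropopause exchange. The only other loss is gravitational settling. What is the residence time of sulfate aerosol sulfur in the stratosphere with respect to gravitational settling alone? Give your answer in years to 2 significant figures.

At steady state ΣF_in = ΣF_out.
ΣF_in = 0.57890 Tg/yr.
Gravitational settling flux = ΣF_in − (0.3375) = 0.57890 − 0.3375 = 0.2414 Tg/yr.
τ = M / F = 1.129 / 0.2414 = 4.677 yr.

4.7 yr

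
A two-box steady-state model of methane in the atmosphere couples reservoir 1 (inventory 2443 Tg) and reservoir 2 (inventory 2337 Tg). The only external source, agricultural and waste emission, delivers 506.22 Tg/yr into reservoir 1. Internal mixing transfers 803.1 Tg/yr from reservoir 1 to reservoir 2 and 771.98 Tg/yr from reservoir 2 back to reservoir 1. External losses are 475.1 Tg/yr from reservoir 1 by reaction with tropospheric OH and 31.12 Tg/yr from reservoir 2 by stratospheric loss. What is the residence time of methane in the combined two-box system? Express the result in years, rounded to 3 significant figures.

Residence time in the combined system uses the total inventory and the total *external* removal — internal exchanges between the two boxes cancel.
M_total = 2443 + 2337 = 4780.0 Tg.
ΣF_external_out = 475.1 + 31.12 = 506.22 Tg/yr.
τ = M_total / ΣF_ext = 4780.0 / 506.22 = 9.443 yr.

9.44 yr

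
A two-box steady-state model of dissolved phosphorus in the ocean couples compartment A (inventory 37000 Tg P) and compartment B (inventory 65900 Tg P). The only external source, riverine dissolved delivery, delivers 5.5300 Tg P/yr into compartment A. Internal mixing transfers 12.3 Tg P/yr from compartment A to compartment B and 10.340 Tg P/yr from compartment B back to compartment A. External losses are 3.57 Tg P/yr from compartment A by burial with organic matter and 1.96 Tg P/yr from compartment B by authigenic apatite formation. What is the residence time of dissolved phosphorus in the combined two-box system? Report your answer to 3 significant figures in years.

18600 yr

Treat the two boxes together as one reservoir: the mixing fluxes between them are internal recycling, so τ = ΣM / Σ(external losses).
M_total = 37000 + 65900 = 102900 Tg P.
ΣF_external_out = 3.57 + 1.96 = 5.5300 Tg P/yr.
τ = M_total / ΣF_ext = 102900 / 5.5300 = 18610 yr.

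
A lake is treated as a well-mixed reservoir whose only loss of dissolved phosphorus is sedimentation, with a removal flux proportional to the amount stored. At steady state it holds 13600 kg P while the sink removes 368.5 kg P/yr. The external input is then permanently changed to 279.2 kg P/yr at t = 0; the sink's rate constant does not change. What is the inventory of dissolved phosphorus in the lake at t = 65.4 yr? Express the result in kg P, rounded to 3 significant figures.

10900 kg P

τ = M₀/F₀ = 13600/368.5 = 36.91 yr; rate constant k = 1/τ.
New steady state M_∞ = F₁/k = F₁·τ = 279.2 × 36.91 = 10304 kg P.
M(t) = M_∞ + (M₀ − M_∞)·e^(−t/τ); t/τ = 65.4/36.91 = 1.772, so e^(−t/τ) = 0.1700.
M(t) = 10304 + 3296 × 0.1700 = 10864 kg P.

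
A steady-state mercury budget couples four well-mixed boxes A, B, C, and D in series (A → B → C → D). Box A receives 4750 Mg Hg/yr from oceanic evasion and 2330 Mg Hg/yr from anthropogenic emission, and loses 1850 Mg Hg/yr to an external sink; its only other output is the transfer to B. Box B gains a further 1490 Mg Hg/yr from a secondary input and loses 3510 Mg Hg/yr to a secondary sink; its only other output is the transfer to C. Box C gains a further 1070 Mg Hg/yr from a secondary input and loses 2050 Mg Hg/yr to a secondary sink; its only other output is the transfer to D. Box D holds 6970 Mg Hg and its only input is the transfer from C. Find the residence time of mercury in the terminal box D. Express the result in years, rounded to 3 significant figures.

3.13 yr

Box A: F(A→B) = (4750 + 2330) − 1850 = 5230.0 Mg Hg/yr.
Box B: F(B→C) = (5230.0 + 1490) − 3510 = 3210.0 Mg Hg/yr.
Box C: F(C→D) = (3210.0 + 1070) − 2050 = 2230.0 Mg Hg/yr.
Box D throughput = its input = 2230.0 Mg Hg/yr; τ = 6970 / 2230.0 = 3.126 yr.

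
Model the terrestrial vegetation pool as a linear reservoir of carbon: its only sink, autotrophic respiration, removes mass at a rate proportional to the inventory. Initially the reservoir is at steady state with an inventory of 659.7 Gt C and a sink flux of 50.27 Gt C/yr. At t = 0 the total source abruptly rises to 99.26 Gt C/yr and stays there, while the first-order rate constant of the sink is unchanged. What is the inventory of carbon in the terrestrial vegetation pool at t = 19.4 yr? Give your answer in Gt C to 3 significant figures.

The sink rate constant is k = F₀/M₀ = 50.27/659.7 = 0.07620 yr⁻¹.
Solving dM/dt = F₁ − kM with M(0) = M₀ gives M(t) = F₁/k + (M₀ − F₁/k)·e^(−kt).
F₁/k = 99.26/0.07620 = 1302.6 Gt C; kt = 0.07620 × 19.4 = 1.478, e^(−kt) = 0.2280.
M(19.4) = 1302.6 + (659.7 − 1302.6) × 0.2280 = 1302.6 − 146.6 = 1156.0 Gt C.

1160 Gt C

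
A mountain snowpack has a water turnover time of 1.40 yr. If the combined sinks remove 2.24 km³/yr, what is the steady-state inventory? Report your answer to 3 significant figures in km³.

3.14 km³

τ = M/F ⇒ M = τ × F = 1.40 × 2.24 = 3.136 km³.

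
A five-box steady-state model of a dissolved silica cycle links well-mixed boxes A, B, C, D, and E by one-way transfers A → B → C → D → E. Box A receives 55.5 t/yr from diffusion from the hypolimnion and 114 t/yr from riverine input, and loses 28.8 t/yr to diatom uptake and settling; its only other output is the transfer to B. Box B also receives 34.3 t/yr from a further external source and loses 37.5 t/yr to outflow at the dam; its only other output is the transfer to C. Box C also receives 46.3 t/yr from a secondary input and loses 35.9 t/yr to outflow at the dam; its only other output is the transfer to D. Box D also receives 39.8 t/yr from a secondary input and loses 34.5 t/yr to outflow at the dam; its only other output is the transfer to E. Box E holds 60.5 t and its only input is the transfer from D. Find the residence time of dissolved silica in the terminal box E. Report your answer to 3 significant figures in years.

Box A: F(A→B) = (55.5 + 114) − 28.8 = 140.70 t/yr.
Box B: F(B→C) = (140.70 + 34.3) − 37.5 = 137.50 t/yr.
Box C: F(C→D) = (137.50 + 46.3) − 35.9 = 147.90 t/yr.
Box D: F(D→E) = (147.90 + 39.8) − 34.5 = 153.20 t/yr.
Box E throughput = its input = 153.20 t/yr; τ = 60.5 / 153.20 = 0.3949 yr.

0.395 yr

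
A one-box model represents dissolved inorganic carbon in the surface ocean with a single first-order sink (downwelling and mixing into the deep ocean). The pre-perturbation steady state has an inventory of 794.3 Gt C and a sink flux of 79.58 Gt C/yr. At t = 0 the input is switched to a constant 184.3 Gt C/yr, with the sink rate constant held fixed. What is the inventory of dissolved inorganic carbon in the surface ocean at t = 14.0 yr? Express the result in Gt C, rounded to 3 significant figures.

Residence time τ = M₀/F₀ = 9.981 yr. The eventual steady state is M_∞ = M₀·(F₁/F₀) = 794.3 × 184.3/79.58 = 1839.5 Gt C.
The anomaly ΔM(t) = M(t) − M_∞ decays as ΔM₀·e^(−t/τ) with ΔM₀ = 794.3 − 1839.5 = −1045 Gt C.
At t = 14.0 yr, e^(−t/τ) = e^(−1.403) = 0.2459, so ΔM = −257.1 Gt C and M = 1839.5 − 257.1 = 1582.5 Gt C.

1580 Gt C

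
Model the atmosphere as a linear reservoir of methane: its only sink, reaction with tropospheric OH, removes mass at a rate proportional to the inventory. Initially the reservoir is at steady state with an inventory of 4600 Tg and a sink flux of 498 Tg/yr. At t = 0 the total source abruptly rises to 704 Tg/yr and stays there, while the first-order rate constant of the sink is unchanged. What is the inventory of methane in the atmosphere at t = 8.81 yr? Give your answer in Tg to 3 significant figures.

The sink rate constant is k = F₀/M₀ = 498/4600 = 0.1083 yr⁻¹.
Solving dM/dt = F₁ − kM with M(0) = M₀ gives M(t) = F₁/k + (M₀ − F₁/k)·e^(−kt).
F₁/k = 704/0.1083 = 6502.8 Tg; kt = 0.1083 × 8.81 = 0.9538, e^(−kt) = 0.3853.
M(8.81) = 6502.8 + (4600 − 6502.8) × 0.3853 = 6502.8 − 733.1 = 5769.7 Tg.

5770 Tg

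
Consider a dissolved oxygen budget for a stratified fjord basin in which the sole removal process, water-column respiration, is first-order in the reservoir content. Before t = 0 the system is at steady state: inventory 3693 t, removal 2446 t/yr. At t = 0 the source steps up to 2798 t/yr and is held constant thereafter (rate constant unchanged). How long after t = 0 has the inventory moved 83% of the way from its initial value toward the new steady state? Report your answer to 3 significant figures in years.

τ = M₀/F₀ = 3693/2446 = 1.510 yr.
The remaining gap fraction is e^(−t/τ); 83% covered ⇒ e^(−t/τ) = 0.170.
t = −τ ln(0.170) = 1.510 × 1.772 = 2.675 yr.

2.68 yr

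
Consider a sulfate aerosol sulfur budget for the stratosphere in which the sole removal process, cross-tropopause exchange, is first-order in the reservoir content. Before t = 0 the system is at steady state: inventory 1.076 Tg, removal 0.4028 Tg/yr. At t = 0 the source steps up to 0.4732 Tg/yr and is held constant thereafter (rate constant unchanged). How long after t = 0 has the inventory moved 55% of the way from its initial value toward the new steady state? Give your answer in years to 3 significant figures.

τ = M₀/F₀ = 1.076/0.4028 = 2.671 yr.
The remaining gap fraction is e^(−t/τ); 55% covered ⇒ e^(−t/τ) = 0.450.
t = −τ ln(0.450) = 2.671 × 0.7985 = 2.133 yr.

2.13 yr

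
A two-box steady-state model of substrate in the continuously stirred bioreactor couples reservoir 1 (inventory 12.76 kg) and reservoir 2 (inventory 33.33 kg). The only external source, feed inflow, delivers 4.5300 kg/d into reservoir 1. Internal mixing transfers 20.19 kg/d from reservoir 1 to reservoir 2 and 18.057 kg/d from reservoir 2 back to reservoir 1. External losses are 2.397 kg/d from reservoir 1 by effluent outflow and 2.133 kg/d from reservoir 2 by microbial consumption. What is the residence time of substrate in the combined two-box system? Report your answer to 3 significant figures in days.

Residence time in the combined system uses the total inventory and the total *external* removal — internal exchanges between the two boxes cancel.
M_total = 12.76 + 33.33 = 46.090 kg.
ΣF_external_out = 2.397 + 2.133 = 4.5300 kg/d.
τ = M_total / ΣF_ext = 46.090 / 4.5300 = 10.17 d.

10.2 d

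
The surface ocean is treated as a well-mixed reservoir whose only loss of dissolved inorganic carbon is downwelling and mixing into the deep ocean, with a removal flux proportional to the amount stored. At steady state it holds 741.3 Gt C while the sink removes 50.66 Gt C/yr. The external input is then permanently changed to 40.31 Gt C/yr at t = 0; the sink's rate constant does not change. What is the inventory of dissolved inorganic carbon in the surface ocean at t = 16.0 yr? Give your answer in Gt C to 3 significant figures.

The sink rate constant is k = F₀/M₀ = 50.66/741.3 = 0.06834 yr⁻¹.
Solving dM/dt = F₁ − kM with M(0) = M₀ gives M(t) = F₁/k + (M₀ − F₁/k)·e^(−kt).
F₁/k = 40.31/0.06834 = 589.85 Gt C; kt = 0.06834 × 16.0 = 1.093, e^(−kt) = 0.3351.
M(16.0) = 589.85 + (741.3 − 589.85) × 0.3351 = 589.85 + 50.75 = 640.60 Gt C.

641 Gt C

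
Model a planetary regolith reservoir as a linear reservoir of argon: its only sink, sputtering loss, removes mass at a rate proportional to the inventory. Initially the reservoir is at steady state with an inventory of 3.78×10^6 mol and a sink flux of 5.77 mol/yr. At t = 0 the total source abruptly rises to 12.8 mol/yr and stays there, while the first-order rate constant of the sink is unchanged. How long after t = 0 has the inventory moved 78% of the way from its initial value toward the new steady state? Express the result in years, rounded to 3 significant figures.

τ = M₀/F₀ = 3.78×10^6/5.77 = 655100 yr.
The remaining gap fraction is e^(−t/τ); 78% covered ⇒ e^(−t/τ) = 0.220.
t = −τ ln(0.220) = 655100 × 1.514 = 991900 yr.

992000 yr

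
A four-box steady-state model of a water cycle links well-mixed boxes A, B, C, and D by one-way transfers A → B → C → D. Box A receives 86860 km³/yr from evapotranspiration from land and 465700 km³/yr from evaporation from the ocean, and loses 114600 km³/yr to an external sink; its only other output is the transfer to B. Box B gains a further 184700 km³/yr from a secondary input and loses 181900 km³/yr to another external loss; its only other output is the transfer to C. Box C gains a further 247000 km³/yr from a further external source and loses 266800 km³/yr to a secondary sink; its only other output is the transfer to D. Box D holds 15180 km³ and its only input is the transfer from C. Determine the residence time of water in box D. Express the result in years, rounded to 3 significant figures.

Box A: F(A→B) = (86860 + 465700) − 114600 = 437960 km³/yr.
Box B: F(B→C) = (437960 + 184700) − 181900 = 440760 km³/yr.
Box C: F(C→D) = (440760 + 247000) − 266800 = 420960 km³/yr.
Box D throughput = its input = 420960 km³/yr; τ = 15180 / 420960 = 0.03606 yr.

0.0361 yr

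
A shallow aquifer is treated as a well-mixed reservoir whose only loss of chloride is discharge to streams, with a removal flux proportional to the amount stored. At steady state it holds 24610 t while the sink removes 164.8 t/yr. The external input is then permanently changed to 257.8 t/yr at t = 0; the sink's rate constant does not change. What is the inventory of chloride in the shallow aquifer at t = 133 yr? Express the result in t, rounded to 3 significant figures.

32800 t

The sink rate constant is k = F₀/M₀ = 164.8/24610 = 0.006696 yr⁻¹.
Solving dM/dt = F₁ − kM with M(0) = M₀ gives M(t) = F₁/k + (M₀ − F₁/k)·e^(−kt).
F₁/k = 257.8/0.006696 = 38498 t; kt = 0.006696 × 133 = 0.8906, e^(−kt) = 0.4104.
M(133) = 38498 + (24610 − 38498) × 0.4104 = 38498 − 5700 = 32798 t.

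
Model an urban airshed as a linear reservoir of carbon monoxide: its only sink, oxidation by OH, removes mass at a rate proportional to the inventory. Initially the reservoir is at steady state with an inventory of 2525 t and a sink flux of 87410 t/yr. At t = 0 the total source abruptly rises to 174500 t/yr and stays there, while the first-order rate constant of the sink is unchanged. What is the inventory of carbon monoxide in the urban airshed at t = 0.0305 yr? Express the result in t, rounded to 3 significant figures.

4170 t

The sink rate constant is k = F₀/M₀ = 87410/2525 = 34.62 yr⁻¹.
Solving dM/dt = F₁ − kM with M(0) = M₀ gives M(t) = F₁/k + (M₀ − F₁/k)·e^(−kt).
F₁/k = 174500/34.62 = 5040.8 t; kt = 34.62 × 0.0305 = 1.056, e^(−kt) = 0.3479.
M(0.0305) = 5040.8 + (2525 − 5040.8) × 0.3479 = 5040.8 − 875.2 = 4165.5 t.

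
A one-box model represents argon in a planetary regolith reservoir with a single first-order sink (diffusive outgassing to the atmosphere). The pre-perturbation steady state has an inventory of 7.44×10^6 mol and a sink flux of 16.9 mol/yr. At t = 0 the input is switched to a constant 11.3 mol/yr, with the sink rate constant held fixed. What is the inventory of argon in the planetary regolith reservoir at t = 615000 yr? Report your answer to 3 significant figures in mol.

The sink rate constant is k = F₀/M₀ = 16.9/7.44×10^6 = 2.272×10^-6 yr⁻¹.
Solving dM/dt = F₁ − kM with M(0) = M₀ gives M(t) = F₁/k + (M₀ − F₁/k)·e^(−kt).
F₁/k = 11.3/2.272×10^-6 = 4.9747×10^6 mol; kt = 2.272×10^-6 × 615000 = 1.397, e^(−kt) = 0.2473.
M(615000) = 4.9747×10^6 + (7.44×10^6 − 4.9747×10^6) × 0.2473 = 4.9747×10^6 + 609800 = 5.5845×10^6 mol.

5.58×10^6 mol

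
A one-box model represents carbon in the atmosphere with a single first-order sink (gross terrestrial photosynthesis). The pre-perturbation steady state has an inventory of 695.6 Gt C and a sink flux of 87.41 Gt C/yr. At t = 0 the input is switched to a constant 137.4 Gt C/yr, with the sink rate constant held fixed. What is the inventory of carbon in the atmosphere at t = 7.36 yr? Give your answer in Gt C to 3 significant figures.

936 Gt C

Residence time τ = M₀/F₀ = 7.958 yr. The eventual steady state is M_∞ = M₀·(F₁/F₀) = 695.6 × 137.4/87.41 = 1093.4 Gt C.
The anomaly ΔM(t) = M(t) − M_∞ decays as ΔM₀·e^(−t/τ) with ΔM₀ = 695.6 − 1093.4 = −397.8 Gt C.
At t = 7.36 yr, e^(−t/τ) = e^(−0.9249) = 0.3966, so ΔM = −157.8 Gt C and M = 1093.4 − 157.8 = 935.65 Gt C.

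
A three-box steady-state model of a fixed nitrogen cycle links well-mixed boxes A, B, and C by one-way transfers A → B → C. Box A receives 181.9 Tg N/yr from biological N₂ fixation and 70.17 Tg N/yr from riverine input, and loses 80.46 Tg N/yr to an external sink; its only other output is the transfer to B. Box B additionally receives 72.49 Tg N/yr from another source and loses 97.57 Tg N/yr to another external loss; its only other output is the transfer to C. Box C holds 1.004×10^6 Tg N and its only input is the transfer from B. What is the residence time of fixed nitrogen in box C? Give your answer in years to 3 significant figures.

6850 yr

Box A: F(A→B) = (181.9 + 70.17) − 80.46 = 171.61 Tg N/yr.
Box B: F(B→C) = (171.61 + 72.49) − 97.57 = 146.53 Tg N/yr.
Box C throughput = its input = 146.53 Tg N/yr; τ = 1.004×10^6 / 146.53 = 6852 yr.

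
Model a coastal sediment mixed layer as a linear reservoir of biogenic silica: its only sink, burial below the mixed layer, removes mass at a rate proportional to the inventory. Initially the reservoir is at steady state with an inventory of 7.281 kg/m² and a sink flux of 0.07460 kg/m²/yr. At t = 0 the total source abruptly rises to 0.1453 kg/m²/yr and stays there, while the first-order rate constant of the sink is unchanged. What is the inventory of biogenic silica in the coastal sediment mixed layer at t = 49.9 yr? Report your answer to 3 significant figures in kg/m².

τ = M₀/F₀ = 7.281/0.07460 = 97.60 yr; rate constant k = 1/τ.
New steady state M_∞ = F₁/k = F₁·τ = 0.1453 × 97.60 = 14.181 kg/m².
M(t) = M_∞ + (M₀ − M_∞)·e^(−t/τ); t/τ = 49.9/97.60 = 0.5113, so e^(−t/τ) = 0.5997.
M(t) = 14.181 − 6.900 × 0.5997 = 10.043 kg/m².

10.0 kg/m²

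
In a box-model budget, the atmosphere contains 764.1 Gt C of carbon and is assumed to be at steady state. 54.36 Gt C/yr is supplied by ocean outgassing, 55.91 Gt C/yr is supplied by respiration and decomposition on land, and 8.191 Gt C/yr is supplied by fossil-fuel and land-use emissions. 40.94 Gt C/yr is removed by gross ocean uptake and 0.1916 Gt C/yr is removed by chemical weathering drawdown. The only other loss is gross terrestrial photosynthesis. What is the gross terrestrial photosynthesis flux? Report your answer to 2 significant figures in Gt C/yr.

77 Gt C/yr

At steady state ΣF_in = ΣF_out.
ΣF_in = 54.36 + 55.91 + 8.191 = 118.46 Gt C/yr.
Gross terrestrial photosynthesis flux = ΣF_in − (40.94 + 0.1916) = 118.46 − 41.13 = 77.33 Gt C/yr.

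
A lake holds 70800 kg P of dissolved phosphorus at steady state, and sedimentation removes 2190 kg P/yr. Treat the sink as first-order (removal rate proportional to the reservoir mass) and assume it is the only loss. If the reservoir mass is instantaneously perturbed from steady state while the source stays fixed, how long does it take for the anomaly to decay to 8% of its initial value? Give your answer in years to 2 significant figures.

82 yr

For a linear reservoir the anomaly decays as exp(−t/τ) with τ = M/F = 70800/2190 = 32.33 yr.
exp(−t/τ) = 0.08 ⇒ t = −τ ln(0.08) = 32.33 × 2.526 = 81.65 yr.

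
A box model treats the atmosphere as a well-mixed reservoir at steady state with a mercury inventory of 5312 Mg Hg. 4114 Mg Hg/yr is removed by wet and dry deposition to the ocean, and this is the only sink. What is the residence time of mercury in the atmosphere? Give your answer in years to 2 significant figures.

τ = M / F = 5312 / 4114 = 1.291 yr.

1.3 yr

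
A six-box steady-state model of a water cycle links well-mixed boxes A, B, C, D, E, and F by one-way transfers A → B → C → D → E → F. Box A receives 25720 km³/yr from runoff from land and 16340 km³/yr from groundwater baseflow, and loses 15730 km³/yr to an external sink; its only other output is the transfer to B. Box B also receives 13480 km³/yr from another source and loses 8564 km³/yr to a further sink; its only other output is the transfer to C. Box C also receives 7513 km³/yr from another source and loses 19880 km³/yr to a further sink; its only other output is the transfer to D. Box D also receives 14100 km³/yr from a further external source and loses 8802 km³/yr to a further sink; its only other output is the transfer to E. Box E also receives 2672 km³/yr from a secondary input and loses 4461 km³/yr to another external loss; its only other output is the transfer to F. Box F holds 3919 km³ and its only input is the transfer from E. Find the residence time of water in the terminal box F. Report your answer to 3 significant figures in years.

0.175 yr

Box A: F(A→B) = (25720 + 16340) − 15730 = 26330 km³/yr.
Box B: F(B→C) = (26330 + 13480) − 8564 = 31246 km³/yr.
Box C: F(C→D) = (31246 + 7513) − 19880 = 18879 km³/yr.
Box D: F(D→E) = (18879 + 14100) − 8802 = 24177 km³/yr.
Box E: F(E→F) = (24177 + 2672) − 4461 = 22388 km³/yr.
Box F throughput = its input = 22388 km³/yr; τ = 3919 / 22388 = 0.1750 yr.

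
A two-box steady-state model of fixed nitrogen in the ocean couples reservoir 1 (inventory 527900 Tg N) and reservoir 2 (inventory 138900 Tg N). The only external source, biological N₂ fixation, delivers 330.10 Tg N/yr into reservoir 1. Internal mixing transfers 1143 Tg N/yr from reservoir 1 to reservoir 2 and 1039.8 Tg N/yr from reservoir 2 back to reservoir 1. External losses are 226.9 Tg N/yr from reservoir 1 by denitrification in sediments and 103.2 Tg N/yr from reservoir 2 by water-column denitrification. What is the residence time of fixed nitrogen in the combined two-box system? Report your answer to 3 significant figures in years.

For the system as a whole, the A↔B exchange is internal and contributes nothing to the throughput; only the external sinks remove mass.
M_total = 527900 + 138900 = 666800 Tg N.
ΣF_external_out = 226.9 + 103.2 = 330.10 Tg N/yr.
τ = M_total / ΣF_ext = 666800 / 330.10 = 2020 yr.

2020 yr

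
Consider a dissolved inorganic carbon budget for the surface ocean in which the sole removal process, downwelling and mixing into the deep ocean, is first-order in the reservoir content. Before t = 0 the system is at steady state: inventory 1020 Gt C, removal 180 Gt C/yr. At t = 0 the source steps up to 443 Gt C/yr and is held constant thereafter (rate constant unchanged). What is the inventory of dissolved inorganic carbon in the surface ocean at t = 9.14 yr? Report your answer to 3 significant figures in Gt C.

The sink rate constant is k = F₀/M₀ = 180/1020 = 0.1765 yr⁻¹.
Solving dM/dt = F₁ − kM with M(0) = M₀ gives M(t) = F₁/k + (M₀ − F₁/k)·e^(−kt).
F₁/k = 443/0.1765 = 2510.3 Gt C; kt = 0.1765 × 9.14 = 1.613, e^(−kt) = 0.1993.
M(9.14) = 2510.3 + (1020 − 2510.3) × 0.1993 = 2510.3 − 297.0 = 2213.3 Gt C.

2210 Gt C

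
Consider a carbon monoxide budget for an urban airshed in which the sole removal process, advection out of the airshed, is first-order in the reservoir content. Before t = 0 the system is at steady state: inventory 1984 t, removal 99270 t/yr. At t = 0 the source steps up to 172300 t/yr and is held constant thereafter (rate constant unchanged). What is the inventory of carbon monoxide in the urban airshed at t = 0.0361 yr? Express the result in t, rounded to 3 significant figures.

3200 t

Residence time τ = M₀/F₀ = 0.01999 yr. The eventual steady state is M_∞ = M₀·(F₁/F₀) = 1984 × 172300/99270 = 3443.6 t.
The anomaly ΔM(t) = M(t) − M_∞ decays as ΔM₀·e^(−t/τ) with ΔM₀ = 1984 − 3443.6 = −1460 t.
At t = 0.0361 yr, e^(−t/τ) = e^(−1.806) = 0.1643, so ΔM = −239.8 t and M = 3443.6 − 239.8 = 3203.8 t.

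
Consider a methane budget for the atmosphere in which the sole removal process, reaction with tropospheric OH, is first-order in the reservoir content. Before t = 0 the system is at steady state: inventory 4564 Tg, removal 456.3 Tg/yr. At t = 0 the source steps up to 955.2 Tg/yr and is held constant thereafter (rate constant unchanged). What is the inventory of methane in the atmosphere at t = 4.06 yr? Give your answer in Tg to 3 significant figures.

6230 Tg

Residence time τ = M₀/F₀ = 10.00 yr. The eventual steady state is M_∞ = M₀·(F₁/F₀) = 4564 × 955.2/456.3 = 9554.1 Tg.
The anomaly ΔM(t) = M(t) − M_∞ decays as ΔM₀·e^(−t/τ) with ΔM₀ = 4564 − 9554.1 = −4990 Tg.
At t = 4.06 yr, e^(−t/τ) = e^(−0.4059) = 0.6664, so ΔM = −3325 Tg and M = 9554.1 − 3325 = 6228.8 Tg.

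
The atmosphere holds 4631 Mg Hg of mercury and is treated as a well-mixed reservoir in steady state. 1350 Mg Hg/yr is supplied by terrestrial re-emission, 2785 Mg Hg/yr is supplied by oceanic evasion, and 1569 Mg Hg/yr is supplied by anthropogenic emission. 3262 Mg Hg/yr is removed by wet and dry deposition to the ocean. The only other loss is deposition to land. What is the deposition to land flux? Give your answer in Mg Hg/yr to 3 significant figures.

At steady state ΣF_in = ΣF_out.
ΣF_in = 1350 + 2785 + 1569 = 5704.0 Mg Hg/yr.
Deposition to land flux = ΣF_in − (3262) = 5704.0 − 3262 = 2442 Mg Hg/yr.

2440 Mg Hg/yr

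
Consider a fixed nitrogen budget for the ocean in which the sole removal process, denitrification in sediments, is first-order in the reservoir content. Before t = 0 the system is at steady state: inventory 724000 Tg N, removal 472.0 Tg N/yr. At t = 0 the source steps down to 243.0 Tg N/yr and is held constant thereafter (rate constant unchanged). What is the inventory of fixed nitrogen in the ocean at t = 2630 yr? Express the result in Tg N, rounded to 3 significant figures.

436000 Tg N

Residence time τ = M₀/F₀ = 1534 yr. The eventual steady state is M_∞ = M₀·(F₁/F₀) = 724000 × 243.0/472.0 = 372740 Tg N.
The anomaly ΔM(t) = M(t) − M_∞ decays as ΔM₀·e^(−t/τ) with ΔM₀ = 724000 − 372740 = 351300 Tg N.
At t = 2630 yr, e^(−t/τ) = e^(−1.715) = 0.1800, so ΔM = 63240 Tg N and M = 372740 + 63240 = 435980 Tg N.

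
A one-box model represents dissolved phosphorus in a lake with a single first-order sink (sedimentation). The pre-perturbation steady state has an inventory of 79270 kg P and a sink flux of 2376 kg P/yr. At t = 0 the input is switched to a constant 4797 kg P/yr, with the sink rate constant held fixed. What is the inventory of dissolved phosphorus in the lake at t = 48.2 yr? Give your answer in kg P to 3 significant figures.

The sink rate constant is k = F₀/M₀ = 2376/79270 = 0.02997 yr⁻¹.
Solving dM/dt = F₁ − kM with M(0) = M₀ gives M(t) = F₁/k + (M₀ − F₁/k)·e^(−kt).
F₁/k = 4797/0.02997 = 160040 kg P; kt = 0.02997 × 48.2 = 1.445, e^(−kt) = 0.2358.
M(48.2) = 160040 + (79270 − 160040) × 0.2358 = 160040 − 19050 = 140990 kg P.

141000 kg P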